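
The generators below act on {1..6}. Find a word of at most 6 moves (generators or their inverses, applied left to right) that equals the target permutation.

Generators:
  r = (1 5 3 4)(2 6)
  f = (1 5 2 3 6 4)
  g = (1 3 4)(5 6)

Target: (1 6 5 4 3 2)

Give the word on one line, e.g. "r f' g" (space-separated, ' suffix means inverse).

g' g' f' r'

  after g': (1 4 3)(5 6)
  after g': (1 3 4)
  after f': (1 2 5)(3 6)
  after r': (1 6 5 4 3 2)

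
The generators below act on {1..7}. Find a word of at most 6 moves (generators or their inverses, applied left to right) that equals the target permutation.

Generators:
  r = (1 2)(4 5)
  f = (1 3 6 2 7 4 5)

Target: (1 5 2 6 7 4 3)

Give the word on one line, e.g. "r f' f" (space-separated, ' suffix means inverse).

  after r: (1 2)(4 5)
  after f: (1 7 4)(2 3 6)
  after f: (1 4 3 2 6 7 5)
  after r': (1 5 2 6 7 4 3)

r f f r'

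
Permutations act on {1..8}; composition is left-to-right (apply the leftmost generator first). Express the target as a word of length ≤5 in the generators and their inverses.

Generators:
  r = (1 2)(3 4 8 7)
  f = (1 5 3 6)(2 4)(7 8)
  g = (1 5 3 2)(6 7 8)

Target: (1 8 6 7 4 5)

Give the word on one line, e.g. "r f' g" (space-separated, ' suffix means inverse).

r g f' g'

  after r: (1 2)(3 4 8 7)
  after g: (2 5 3 4 6 7)
  after f': (1 6 8 7 4 3 2)
  after g': (1 8 6 7 4 5)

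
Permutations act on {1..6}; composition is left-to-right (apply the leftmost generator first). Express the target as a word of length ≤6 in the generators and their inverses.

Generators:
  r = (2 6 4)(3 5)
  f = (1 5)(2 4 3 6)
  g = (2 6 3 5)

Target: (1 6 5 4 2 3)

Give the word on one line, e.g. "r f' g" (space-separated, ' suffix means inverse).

r' f' g' g'

  after r': (2 4 6)(3 5)
  after f': (1 5 4 3)
  after g': (1 3)(2 5 4 6)
  after g': (1 6 5 4 2 3)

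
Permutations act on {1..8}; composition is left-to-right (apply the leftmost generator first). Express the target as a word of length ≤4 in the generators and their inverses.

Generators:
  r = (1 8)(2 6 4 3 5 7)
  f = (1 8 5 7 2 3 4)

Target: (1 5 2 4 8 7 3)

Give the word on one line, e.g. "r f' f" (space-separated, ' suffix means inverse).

  after f: (1 8 5 7 2 3 4)
  after f: (1 5 2 4 8 7 3)

f f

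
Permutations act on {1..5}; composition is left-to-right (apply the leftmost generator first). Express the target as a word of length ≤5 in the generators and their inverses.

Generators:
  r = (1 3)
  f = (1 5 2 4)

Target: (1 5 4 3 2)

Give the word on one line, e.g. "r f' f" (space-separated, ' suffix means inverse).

r' f r' f

  after r': (1 3)
  after f: (1 3 5 2 4)
  after r': (2 4 3 5)
  after f: (1 5 4 3 2)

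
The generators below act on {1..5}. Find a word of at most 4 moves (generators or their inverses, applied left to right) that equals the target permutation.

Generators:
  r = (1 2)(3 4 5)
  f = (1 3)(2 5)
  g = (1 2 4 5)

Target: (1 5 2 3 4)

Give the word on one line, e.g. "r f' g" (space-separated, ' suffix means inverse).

  after f': (1 3)(2 5)
  after g': (1 3 5)(2 4)
  after r': (1 5 2 3 4)

f' g' r'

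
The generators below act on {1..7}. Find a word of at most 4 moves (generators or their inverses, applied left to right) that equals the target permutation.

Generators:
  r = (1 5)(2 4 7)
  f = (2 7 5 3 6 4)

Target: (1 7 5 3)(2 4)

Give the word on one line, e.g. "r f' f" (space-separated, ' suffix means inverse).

r f' r f

  after r: (1 5)(2 4 7)
  after f': (1 7 4 2 6 3 5)
  after r: (1 2 6 3)
  after f: (1 7 5 3)(2 4)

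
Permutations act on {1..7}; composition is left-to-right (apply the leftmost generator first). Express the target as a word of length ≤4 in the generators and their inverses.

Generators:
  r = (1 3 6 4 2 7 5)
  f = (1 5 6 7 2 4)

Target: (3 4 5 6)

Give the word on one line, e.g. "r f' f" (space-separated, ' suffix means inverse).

  after r': (1 5 7 2 4 6 3)
  after f': (3 4 5 6)

r' f'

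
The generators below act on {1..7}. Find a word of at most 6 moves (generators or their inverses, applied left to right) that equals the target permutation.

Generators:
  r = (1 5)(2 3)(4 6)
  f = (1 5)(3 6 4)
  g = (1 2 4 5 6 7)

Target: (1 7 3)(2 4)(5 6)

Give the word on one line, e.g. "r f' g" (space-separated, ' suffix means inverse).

  after f': (1 5)(3 4 6)
  after r: (2 3 6)
  after g': (1 7 6)(2 3 5 4)
  after f': (1 7 3)(2 4)(5 6)

f' r g' f'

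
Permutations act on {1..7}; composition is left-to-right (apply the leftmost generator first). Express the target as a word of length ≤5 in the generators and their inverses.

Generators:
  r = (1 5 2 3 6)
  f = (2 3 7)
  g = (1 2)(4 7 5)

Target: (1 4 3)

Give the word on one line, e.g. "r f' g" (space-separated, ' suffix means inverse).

  after g: (1 2)(4 7 5)
  after f': (1 7 5 4 3 2)
  after g': (1 4 3)

g f' g'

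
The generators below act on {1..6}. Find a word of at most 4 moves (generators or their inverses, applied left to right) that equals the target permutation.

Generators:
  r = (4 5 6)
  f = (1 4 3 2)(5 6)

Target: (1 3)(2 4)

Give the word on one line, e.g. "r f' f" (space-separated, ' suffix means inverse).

f f

  after f: (1 4 3 2)(5 6)
  after f: (1 3)(2 4)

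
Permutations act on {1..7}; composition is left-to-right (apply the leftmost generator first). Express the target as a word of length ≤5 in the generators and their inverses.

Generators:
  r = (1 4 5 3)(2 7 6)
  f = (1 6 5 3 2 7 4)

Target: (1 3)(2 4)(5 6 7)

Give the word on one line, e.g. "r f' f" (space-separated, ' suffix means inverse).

  after r': (1 3 5 4)(2 6 7)
  after r': (1 5)(2 7 6)(3 4)
  after f: (1 3)(2 4)(5 6 7)

r' r' f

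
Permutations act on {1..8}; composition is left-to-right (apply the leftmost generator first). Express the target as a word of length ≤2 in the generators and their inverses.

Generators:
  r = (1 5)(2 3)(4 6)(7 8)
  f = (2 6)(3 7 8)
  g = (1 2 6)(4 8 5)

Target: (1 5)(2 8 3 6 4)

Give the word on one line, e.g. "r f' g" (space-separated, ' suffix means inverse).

  after r': (1 5)(2 3)(4 6)(7 8)
  after f': (1 5)(2 8 3 6 4)

r' f'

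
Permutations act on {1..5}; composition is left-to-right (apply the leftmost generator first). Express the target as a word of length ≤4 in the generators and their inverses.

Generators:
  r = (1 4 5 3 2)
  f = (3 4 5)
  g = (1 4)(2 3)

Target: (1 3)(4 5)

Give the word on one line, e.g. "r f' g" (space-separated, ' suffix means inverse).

g' r f' f'

  after g': (1 4)(2 3)
  after r: (1 5 3)
  after f': (1 4 3)
  after f': (1 3)(4 5)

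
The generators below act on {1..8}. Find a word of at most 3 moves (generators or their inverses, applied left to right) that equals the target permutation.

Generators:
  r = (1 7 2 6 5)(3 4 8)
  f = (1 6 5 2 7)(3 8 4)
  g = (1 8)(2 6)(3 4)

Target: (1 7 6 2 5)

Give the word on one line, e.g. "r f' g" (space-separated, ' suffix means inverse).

  after f: (1 6 5 2 7)(3 8 4)
  after r': (1 2)(3 4 8)(5 7)
  after r': (1 7 6 2 5)

f r' r'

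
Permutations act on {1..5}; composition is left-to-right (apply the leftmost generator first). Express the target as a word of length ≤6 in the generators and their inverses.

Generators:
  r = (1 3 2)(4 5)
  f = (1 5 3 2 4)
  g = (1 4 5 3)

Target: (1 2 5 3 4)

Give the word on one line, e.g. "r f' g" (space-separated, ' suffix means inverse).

r' f r g r

  after r': (1 2 3)(4 5)
  after f: (1 4 3 5)
  after r: (1 5 3 4 2)
  after g: (1 3 5)(2 4)
  after r: (1 2 5 3 4)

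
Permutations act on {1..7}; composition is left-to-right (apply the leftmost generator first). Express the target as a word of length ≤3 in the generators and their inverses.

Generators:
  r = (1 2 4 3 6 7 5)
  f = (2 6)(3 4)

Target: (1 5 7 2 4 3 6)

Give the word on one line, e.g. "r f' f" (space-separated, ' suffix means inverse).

  after f: (2 6)(3 4)
  after r': (1 5 7 6)(2 3)
  after f: (1 5 7 2 4 3 6)

f r' f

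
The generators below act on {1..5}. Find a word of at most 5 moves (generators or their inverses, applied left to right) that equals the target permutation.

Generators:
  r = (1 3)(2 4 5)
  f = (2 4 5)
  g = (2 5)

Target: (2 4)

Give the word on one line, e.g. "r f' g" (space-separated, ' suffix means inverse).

  after r': (1 3)(2 5 4)
  after g: (1 3)(4 5)
  after r: (2 4)

r' g r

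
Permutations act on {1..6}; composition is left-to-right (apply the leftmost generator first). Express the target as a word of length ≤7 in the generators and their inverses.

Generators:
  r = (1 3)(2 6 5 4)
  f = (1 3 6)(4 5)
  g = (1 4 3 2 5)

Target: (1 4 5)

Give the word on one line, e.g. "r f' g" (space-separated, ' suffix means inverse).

  after f': (1 6 3)(4 5)
  after g': (1 6 4 2 3 5)
  after g': (1 6)(2 4 3)
  after f': (1 3 2 5 4)
  after g': (1 4 5)

f' g' g' f' g'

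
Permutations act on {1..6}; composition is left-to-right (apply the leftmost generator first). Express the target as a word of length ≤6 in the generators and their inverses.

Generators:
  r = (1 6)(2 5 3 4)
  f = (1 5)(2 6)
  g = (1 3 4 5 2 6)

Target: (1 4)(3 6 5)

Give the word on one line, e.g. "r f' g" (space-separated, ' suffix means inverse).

  after r': (1 6)(2 4 3 5)
  after f': (1 2 4 3)(5 6)
  after g': (1 5 2 3 6 4)
  after r: (1 3)(2 4 6)
  after r: (1 4)(3 6 5)

r' f' g' r r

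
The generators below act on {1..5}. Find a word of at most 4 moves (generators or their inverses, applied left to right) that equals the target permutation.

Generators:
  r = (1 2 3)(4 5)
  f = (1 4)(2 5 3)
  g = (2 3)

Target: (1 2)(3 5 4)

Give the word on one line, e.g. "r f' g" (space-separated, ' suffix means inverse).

  after f: (1 4)(2 5 3)
  after r: (1 5)(2 4)
  after f': (1 2)(3 5 4)

f r f'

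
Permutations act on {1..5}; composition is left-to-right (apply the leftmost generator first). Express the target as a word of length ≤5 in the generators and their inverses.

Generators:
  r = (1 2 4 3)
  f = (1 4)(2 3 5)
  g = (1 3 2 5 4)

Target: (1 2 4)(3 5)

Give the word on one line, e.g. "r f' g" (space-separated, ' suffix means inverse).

  after r: (1 2 4 3)
  after f: (1 3 4 5 2)
  after r': (1 4 5)(2 3)
  after f': (3 5 4)
  after r: (1 2 4)(3 5)

r f r' f' r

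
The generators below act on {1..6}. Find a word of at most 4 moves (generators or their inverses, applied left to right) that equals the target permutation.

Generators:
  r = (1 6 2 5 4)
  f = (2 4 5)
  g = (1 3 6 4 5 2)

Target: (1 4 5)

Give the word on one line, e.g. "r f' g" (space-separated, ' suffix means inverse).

  after r': (1 4 5 2 6)
  after f: (1 5 4 2 6)
  after r: (1 4 5)

r' f r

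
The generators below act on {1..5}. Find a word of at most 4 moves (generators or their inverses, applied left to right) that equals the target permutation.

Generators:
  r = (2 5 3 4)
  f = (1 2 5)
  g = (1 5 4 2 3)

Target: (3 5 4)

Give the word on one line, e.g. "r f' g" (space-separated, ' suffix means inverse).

f g g

  after f: (1 2 5)
  after g: (1 3)(2 4)
  after g: (3 5 4)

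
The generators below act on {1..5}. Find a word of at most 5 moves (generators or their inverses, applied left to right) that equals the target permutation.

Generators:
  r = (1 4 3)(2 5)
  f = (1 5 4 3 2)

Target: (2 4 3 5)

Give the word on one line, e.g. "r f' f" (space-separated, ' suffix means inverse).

r r f r' f'

  after r: (1 4 3)(2 5)
  after r: (1 3 4)
  after f: (1 2)(4 5)
  after r': (1 5)(2 3 4)
  after f': (2 4 3 5)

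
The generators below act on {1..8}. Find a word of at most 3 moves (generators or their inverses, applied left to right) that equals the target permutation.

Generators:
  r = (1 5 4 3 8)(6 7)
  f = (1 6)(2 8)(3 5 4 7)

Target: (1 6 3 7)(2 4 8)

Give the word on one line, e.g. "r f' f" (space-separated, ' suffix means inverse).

f' r' r'

  after f': (1 6)(2 8)(3 7 4 5)
  after r': (1 7 5 4)(2 3 6 8)
  after r': (1 6 3 7)(2 4 8)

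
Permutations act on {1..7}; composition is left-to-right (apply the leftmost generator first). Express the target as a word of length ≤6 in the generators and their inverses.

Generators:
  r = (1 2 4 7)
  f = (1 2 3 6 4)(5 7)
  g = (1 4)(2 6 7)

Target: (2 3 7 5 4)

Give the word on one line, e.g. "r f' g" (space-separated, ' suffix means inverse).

f r' g' g'

  after f: (1 2 3 6 4)(5 7)
  after r': (2 3 6)(4 7 5)
  after g': (1 4 6 7 5)(2 3)
  after g': (2 3 7 5 4)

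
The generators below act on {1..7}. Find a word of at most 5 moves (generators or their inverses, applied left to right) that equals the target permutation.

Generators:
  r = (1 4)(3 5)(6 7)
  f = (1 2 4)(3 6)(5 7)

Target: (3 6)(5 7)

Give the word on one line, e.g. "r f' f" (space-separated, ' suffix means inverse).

  after f': (1 4 2)(3 6)(5 7)
  after f': (1 2 4)
  after r': (1 2)(3 5)(6 7)
  after f: (1 4)(3 7)(5 6)
  after r: (3 6)(5 7)

f' f' r' f r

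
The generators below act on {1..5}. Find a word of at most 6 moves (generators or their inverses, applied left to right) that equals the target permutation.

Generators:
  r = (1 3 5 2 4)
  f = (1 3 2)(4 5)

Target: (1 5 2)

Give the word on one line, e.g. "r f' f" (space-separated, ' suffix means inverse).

  after r: (1 3 5 2 4)
  after f': (2 5 3 4)
  after r': (1 4 5)(2 3)
  after f': (1 5 2)

r f' r' f'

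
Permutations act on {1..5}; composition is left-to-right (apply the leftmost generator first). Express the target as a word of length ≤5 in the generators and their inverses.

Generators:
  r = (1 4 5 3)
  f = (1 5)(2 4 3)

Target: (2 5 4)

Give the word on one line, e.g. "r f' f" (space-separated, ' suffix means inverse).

r' f' r f

  after r': (1 3 5 4)
  after f': (1 4 5 2 3)
  after r: (1 5 2)(3 4)
  after f: (2 5 4)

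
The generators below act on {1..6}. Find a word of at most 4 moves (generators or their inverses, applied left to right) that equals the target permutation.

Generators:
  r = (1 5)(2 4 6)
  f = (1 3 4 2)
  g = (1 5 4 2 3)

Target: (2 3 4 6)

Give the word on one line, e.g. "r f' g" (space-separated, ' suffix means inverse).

  after r: (1 5)(2 4 6)
  after f: (1 5 3 4 6)
  after f: (1 5 4 6 3 2)
  after g': (2 3 4 6)

r f f g'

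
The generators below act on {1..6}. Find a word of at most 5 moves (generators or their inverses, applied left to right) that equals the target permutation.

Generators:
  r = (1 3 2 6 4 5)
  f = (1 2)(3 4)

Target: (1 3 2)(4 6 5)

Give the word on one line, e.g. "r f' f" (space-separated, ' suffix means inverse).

f r r f

  after f: (1 2)(3 4)
  after r: (1 6 4 2 3 5)
  after r: (1 4 6 5 3)
  after f: (1 3 2)(4 6 5)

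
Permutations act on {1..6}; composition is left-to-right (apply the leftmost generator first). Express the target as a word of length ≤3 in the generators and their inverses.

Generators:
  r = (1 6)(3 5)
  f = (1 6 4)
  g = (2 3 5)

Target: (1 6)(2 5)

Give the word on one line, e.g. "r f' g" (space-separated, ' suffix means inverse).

g' g' r'

  after g': (2 5 3)
  after g': (2 3 5)
  after r': (1 6)(2 5)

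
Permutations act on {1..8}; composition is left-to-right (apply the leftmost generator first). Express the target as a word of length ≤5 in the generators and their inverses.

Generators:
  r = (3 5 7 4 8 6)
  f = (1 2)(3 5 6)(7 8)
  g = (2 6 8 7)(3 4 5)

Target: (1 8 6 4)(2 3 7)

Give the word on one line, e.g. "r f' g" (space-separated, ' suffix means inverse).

g f' r' g' f'

  after g: (2 6 8 7)(3 4 5)
  after f': (1 2 5 6 7)(3 4)
  after r': (1 2 3 7)(4 6 5 8)
  after g': (1 7)(2 5 6 4)(3 8)
  after f': (1 8 6 4)(2 3 7)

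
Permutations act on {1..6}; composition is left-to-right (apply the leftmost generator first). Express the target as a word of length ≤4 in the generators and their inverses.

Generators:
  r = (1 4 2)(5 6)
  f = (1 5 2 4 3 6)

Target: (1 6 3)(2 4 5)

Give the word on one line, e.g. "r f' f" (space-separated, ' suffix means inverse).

  after r: (1 4 2)(5 6)
  after r: (1 2 4)
  after f': (1 5)(3 4 6)
  after r': (1 6 3)(2 4 5)

r r f' r'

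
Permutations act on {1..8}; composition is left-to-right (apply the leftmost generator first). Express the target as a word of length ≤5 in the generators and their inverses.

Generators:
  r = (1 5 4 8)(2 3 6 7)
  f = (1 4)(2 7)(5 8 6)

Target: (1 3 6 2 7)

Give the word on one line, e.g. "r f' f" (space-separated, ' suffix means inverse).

  after r': (1 8 4 5)(2 7 6 3)
  after f: (1 6 3 7 5 4 8)
  after r': (1 3 6 2 7)

r' f r'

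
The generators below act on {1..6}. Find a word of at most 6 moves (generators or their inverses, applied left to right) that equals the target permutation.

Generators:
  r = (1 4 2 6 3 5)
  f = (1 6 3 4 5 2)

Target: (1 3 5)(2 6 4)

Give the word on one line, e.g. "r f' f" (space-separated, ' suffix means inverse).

r f' f' r

  after r: (1 4 2 6 3 5)
  after f': (1 3 4 5 2)
  after f': (1 6)
  after r: (1 3 5)(2 6 4)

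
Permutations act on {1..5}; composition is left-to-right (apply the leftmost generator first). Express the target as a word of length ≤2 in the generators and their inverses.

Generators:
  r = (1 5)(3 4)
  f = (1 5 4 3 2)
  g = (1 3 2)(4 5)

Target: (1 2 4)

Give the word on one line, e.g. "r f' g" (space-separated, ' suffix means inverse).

f' r'

  after f': (1 2 3 4 5)
  after r': (1 2 4)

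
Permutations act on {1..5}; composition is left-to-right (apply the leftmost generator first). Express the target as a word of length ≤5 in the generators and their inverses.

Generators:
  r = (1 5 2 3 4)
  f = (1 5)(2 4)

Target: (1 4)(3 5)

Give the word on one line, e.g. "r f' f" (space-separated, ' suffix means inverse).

  after r: (1 5 2 3 4)
  after r: (1 2 4 5 3)
  after f': (1 4)(3 5)

r r f'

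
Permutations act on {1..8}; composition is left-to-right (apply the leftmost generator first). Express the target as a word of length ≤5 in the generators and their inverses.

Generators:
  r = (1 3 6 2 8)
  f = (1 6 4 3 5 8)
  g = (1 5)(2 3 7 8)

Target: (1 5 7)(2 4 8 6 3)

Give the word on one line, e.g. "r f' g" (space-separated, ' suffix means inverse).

f' r' g' f g'

  after f': (1 8 5 3 4 6)
  after r': (1 2 6 8 5)(3 4)
  after g': (1 8)(2 6 7 3 4)
  after f: (2 4)(5 8 6 7)
  after g': (1 5 7)(2 4 8 6 3)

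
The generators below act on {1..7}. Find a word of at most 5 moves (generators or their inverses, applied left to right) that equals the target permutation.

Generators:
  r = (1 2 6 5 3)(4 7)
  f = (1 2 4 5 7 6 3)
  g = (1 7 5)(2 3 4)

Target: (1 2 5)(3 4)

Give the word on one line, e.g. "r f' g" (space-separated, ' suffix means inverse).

f' f' r'

  after f': (1 3 6 7 5 4 2)
  after f': (1 6 5 2 3 7 4)
  after r': (1 2 5)(3 4)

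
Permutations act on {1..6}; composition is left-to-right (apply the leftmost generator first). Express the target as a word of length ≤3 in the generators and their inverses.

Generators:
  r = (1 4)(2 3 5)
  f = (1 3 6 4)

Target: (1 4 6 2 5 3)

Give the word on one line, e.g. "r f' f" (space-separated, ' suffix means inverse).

  after f': (1 4 6 3)
  after r: (2 3 4 6 5)
  after r: (1 4 6 2 5 3)

f' r r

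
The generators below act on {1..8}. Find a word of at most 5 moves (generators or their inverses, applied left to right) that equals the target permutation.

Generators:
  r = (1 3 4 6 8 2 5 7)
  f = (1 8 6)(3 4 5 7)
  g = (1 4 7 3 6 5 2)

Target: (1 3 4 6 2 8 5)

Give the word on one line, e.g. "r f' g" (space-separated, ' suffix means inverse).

g f' r g g

  after g: (1 4 7 3 6 5 2)
  after f': (1 3 8)(2 6 4 5)
  after r: (1 4 7)(2 8 3)
  after g: (1 7 4 3)(2 8 6 5)
  after g: (1 3 4 6 2 8 5)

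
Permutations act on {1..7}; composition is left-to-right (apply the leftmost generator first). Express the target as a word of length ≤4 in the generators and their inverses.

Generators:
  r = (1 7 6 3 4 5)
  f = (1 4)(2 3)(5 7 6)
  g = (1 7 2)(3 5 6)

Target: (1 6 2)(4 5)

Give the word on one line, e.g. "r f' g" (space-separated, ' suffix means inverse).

  after r': (1 5 4 3 6 7)
  after g: (1 6 2)(4 5)

r' g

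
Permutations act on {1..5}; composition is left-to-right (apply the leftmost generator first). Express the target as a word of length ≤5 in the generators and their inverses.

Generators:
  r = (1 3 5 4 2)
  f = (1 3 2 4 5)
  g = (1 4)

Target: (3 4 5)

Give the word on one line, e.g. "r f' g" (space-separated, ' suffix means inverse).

  after r': (1 2 4 5 3)
  after f: (1 4)(2 5)
  after r': (1 5 4 2 3)
  after r': (1 3 2)
  after r': (3 4 5)

r' f r' r' r'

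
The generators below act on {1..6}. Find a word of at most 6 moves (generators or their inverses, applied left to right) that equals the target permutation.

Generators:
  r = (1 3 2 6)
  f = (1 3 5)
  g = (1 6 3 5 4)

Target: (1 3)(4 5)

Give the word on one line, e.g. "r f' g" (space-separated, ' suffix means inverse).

g' f r g r

  after g': (1 4 5 3 6)
  after f: (1 4)(3 6)
  after r: (1 4 3)(2 6)
  after g: (2 3 6)(4 5)
  after r: (1 3)(4 5)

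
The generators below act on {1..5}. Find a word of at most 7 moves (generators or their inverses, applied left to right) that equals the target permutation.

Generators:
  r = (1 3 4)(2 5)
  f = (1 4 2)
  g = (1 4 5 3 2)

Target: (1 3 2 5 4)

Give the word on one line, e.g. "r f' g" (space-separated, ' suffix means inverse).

g f r g' r'

  after g: (1 4 5 3 2)
  after f: (1 2 4 5 3)
  after r: (1 5 4 2)
  after g': (1 4 3 5)
  after r': (1 3 2 5 4)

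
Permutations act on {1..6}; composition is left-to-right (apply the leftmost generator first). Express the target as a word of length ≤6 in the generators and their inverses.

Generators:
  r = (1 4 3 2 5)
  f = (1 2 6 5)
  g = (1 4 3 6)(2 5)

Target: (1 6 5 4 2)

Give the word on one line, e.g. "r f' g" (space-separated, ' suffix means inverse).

g r' f' r' f

  after g: (1 4 3 6)(2 5)
  after r': (3 6 5)
  after f': (1 5 3 2)
  after r': (1 2 5 4)
  after f: (1 6 5 4 2)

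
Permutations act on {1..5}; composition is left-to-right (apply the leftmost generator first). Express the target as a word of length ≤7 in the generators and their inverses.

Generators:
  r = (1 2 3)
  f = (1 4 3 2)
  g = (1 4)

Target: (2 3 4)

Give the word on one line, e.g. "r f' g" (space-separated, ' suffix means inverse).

r' f g' g' f

  after r': (1 3 2)
  after f: (1 2 4 3)
  after g': (1 2)(3 4)
  after g': (1 2 4 3)
  after f: (2 3 4)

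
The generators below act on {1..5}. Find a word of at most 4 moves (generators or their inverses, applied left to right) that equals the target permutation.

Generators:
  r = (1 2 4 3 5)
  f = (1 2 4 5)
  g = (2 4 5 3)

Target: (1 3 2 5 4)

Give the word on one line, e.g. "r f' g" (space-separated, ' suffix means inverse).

r' r'

  after r': (1 5 3 4 2)
  after r': (1 3 2 5 4)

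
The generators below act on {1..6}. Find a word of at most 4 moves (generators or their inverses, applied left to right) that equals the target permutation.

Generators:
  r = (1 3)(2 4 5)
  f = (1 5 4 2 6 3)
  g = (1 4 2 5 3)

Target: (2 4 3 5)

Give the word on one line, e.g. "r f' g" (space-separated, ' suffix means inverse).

  after r: (1 3)(2 4 5)
  after g: (3 4)
  after r': (1 3 2 5 4)
  after r': (2 4 3 5)

r g r' r'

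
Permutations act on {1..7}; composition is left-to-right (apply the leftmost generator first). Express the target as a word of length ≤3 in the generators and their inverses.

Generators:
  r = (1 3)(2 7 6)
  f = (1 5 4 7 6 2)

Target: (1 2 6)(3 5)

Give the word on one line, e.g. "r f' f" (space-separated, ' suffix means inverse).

  after f': (1 2 6 7 4 5)
  after r': (1 6 2 7 4 5 3)
  after f: (1 2 6)(3 5)

f' r' f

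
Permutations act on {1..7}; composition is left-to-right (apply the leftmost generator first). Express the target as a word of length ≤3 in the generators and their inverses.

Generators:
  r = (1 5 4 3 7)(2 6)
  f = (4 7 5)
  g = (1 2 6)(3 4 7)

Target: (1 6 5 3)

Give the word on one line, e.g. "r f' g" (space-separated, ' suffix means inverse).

  after g: (1 2 6)(3 4 7)
  after f: (1 2 6)(3 7)(4 5)
  after r: (1 6 5 3)

g f r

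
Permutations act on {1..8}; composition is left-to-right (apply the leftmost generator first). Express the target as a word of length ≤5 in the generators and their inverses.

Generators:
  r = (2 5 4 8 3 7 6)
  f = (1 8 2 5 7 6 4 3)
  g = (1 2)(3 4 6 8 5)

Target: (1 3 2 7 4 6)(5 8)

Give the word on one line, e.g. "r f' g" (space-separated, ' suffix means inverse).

  after g: (1 2)(3 4 6 8 5)
  after f': (1 8 2 3 6)(4 7 5)
  after r: (1 3 2 7 4 6)(5 8)

g f' r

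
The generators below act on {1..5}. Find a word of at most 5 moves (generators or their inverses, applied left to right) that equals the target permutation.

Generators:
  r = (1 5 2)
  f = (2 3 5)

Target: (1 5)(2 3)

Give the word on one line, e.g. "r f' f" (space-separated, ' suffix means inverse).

  after r: (1 5 2)
  after f': (1 3 2)
  after r: (1 3)(2 5)
  after r: (1 3 5)
  after f: (1 5)(2 3)

r f' r r f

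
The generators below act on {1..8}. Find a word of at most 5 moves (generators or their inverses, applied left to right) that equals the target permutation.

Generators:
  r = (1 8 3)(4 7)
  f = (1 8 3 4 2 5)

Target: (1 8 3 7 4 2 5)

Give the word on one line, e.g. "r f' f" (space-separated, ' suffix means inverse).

  after f: (1 8 3 4 2 5)
  after r: (1 3 7 4 2 5 8)
  after r: (2 5 3 4)
  after r: (1 8 3 7 4 2 5)

f r r r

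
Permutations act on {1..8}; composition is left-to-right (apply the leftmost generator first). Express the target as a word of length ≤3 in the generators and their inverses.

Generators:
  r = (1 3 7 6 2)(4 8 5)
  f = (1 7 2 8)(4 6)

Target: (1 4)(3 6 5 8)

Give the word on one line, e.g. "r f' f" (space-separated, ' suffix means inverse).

  after f': (1 8 2 7)(4 6)
  after r: (1 5 4 2 6 8)(3 7)
  after r: (1 4)(3 6 5 8)

f' r r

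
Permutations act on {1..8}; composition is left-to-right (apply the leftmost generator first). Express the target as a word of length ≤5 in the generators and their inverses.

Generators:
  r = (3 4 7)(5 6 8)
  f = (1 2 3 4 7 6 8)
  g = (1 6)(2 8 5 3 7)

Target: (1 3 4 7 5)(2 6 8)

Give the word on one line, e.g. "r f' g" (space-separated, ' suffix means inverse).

f r' f

  after f: (1 2 3 4 7 6 8)
  after r': (1 2 7 5 8)
  after f: (1 3 4 7 5)(2 6 8)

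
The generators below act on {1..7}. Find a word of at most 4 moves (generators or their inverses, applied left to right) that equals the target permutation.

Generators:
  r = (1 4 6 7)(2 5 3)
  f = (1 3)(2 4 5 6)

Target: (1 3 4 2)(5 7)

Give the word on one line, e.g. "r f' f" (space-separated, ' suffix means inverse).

  after r: (1 4 6 7)(2 5 3)
  after f': (1 2 4 5)(3 6 7)
  after r': (1 3 4 2)(5 7)

r f' r'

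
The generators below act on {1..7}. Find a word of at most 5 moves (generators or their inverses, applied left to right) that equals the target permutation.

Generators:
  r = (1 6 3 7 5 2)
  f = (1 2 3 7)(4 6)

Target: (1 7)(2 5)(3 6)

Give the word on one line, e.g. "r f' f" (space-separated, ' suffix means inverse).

f' f' r

  after f': (1 7 3 2)(4 6)
  after f': (1 3)(2 7)
  after r: (1 7)(2 5)(3 6)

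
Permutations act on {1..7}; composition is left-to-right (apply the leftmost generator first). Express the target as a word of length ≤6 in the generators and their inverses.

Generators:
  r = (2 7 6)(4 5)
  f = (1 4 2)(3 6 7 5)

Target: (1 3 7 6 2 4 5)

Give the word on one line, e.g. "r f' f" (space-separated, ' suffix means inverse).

  after f': (1 2 4)(3 5 7 6)
  after f': (1 4 2)(3 7)(5 6)
  after r: (1 5 2)(3 6 4 7)
  after f: (1 3 7 6 2 4 5)

f' f' r f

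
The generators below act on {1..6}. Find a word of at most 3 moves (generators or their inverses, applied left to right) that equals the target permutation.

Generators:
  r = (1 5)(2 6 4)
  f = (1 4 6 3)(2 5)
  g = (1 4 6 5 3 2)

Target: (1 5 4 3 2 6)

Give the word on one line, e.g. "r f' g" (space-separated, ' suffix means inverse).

g' f'

  after g': (1 2 3 5 6 4)
  after f': (1 5 4 3 2 6)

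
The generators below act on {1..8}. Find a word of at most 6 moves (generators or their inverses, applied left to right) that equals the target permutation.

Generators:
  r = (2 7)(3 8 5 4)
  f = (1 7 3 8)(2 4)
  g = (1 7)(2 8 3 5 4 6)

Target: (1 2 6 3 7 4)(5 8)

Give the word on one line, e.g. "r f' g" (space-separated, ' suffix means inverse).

g' f r' f

  after g': (1 7)(2 6 4 5 3 8)
  after f: (1 3)(2 6)(4 5 8)
  after r': (1 4 8 5 3)(2 6 7)
  after f: (1 2 6 3 7 4)(5 8)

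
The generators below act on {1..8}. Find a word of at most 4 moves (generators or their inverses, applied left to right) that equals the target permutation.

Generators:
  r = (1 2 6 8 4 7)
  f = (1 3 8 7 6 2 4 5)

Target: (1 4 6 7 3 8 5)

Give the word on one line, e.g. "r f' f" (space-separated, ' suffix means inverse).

  after r: (1 2 6 8 4 7)
  after f: (1 4 6 7 3 8 5)

r f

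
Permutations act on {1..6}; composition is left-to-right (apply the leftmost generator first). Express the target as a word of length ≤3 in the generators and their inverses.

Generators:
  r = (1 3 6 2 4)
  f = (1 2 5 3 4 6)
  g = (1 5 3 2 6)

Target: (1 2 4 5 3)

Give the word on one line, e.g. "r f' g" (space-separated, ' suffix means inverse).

r g

  after r: (1 3 6 2 4)
  after g: (1 2 4 5 3)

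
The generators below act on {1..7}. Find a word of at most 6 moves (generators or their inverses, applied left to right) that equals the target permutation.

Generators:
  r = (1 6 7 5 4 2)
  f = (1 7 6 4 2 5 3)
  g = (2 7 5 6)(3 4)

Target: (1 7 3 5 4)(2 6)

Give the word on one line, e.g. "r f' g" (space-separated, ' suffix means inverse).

  after r: (1 6 7 5 4 2)
  after f': (1 7 2 3 5 6)
  after g': (1 2 4 3 7 6)
  after f: (1 5 3 6 7 4)
  after g': (1 7 3 5 4)(2 6)

r f' g' f g'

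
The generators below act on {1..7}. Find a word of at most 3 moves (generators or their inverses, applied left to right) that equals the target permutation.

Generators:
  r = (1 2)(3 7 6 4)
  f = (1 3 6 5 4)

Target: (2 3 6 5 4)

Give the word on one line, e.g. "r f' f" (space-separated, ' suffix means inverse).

r f' r

  after r: (1 2)(3 7 6 4)
  after f': (1 2 4)(3 7)(5 6)
  after r: (2 3 6 5 4)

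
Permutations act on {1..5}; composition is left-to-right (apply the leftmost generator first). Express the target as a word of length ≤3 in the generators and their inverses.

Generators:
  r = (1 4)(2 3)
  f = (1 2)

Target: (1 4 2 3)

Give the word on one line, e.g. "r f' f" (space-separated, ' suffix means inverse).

  after r': (1 4)(2 3)
  after f: (1 4 2 3)

r' f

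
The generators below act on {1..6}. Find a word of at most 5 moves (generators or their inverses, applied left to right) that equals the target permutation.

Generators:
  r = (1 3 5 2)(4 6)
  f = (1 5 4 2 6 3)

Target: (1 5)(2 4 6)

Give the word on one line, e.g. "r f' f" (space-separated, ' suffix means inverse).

f' f' r f'

  after f': (1 3 6 2 4 5)
  after f': (1 6 4)(2 5 3)
  after r: (1 4 3)
  after f': (1 5)(2 4 6)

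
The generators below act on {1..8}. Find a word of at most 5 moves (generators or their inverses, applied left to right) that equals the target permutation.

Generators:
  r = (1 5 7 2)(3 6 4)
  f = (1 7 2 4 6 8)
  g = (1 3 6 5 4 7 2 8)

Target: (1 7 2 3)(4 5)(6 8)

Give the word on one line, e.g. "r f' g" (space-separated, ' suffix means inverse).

  after g': (1 8 2 7 4 5 6 3)
  after r': (1 8 7 6 4)(2 5 3)
  after f': (1 6 2 5 3 7 4 8)
  after g: (1 5 6 8 3 2 4)
  after r: (1 7 2 3)(4 5)(6 8)

g' r' f' g r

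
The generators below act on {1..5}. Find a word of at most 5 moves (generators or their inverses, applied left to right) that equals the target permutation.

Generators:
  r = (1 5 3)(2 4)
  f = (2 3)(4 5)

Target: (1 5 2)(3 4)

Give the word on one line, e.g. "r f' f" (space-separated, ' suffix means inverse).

  after f: (2 3)(4 5)
  after r: (1 5 2)(3 4)
  after f': (1 4 2)(3 5)
  after f': (1 5 2)(3 4)

f r f' f'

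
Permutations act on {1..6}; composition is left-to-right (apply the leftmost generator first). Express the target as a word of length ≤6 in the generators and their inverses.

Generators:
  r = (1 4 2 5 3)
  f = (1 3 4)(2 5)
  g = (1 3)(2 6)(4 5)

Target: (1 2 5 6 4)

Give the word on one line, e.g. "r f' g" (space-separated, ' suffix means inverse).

  after f': (1 4 3)(2 5)
  after g: (1 5 6 2 4)
  after f: (1 2)(3 4)(5 6)
  after f: (1 5 6 2 3)
  after r': (1 2 5 6 4)

f' g f f r'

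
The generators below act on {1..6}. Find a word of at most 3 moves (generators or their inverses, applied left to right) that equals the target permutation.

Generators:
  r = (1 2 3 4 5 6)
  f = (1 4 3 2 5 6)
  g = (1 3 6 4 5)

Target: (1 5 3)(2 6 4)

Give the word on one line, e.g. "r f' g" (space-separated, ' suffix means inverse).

r' r'

  after r': (1 6 5 4 3 2)
  after r': (1 5 3)(2 6 4)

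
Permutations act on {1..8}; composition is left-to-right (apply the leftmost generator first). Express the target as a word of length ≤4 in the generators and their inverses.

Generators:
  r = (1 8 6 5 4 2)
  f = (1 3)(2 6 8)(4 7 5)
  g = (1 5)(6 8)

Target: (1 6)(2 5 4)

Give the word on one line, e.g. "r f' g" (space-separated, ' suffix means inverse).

  after r: (1 8 6 5 4 2)
  after g': (1 6)(2 5 4)

r g'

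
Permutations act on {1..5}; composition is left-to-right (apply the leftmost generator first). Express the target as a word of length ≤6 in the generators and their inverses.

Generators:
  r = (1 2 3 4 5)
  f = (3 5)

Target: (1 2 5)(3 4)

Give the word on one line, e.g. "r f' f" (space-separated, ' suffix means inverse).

r' r' r' r' f'

  after r': (1 5 4 3 2)
  after r': (1 4 2 5 3)
  after r': (1 3 5 2 4)
  after r': (1 2 3 4 5)
  after f': (1 2 5)(3 4)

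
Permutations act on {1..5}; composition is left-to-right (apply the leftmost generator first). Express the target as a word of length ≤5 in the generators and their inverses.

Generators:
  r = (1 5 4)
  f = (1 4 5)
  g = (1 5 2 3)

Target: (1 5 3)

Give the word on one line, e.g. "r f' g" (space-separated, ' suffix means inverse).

  after f': (1 5 4)
  after g: (1 2 3)(4 5)
  after f': (1 2 3 5)
  after g': (1 5 3)

f' g f' g'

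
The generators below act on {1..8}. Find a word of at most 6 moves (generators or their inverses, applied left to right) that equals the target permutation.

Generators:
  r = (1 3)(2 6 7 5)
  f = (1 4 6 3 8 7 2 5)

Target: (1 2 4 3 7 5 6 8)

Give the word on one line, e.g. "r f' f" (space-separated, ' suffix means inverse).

r f' r r r

  after r: (1 3)(2 6 7 5)
  after f': (1 6 8 3 5 7 2 4)
  after r: (1 7 6 8)(2 4 3)
  after r: (1 5 2 4)(3 6 8)
  after r: (1 2 4 3 7 5 6 8)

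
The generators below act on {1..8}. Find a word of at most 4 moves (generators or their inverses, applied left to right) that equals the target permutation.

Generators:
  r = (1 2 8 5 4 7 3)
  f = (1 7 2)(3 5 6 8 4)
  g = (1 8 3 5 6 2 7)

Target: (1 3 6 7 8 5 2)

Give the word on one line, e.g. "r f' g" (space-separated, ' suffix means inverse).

g g

  after g: (1 8 3 5 6 2 7)
  after g: (1 3 6 7 8 5 2)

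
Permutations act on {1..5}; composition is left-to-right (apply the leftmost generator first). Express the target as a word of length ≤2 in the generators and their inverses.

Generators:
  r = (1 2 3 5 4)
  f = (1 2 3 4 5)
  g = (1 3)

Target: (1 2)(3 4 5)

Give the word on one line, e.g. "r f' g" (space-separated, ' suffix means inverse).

  after f: (1 2 3 4 5)
  after g': (1 2)(3 4 5)

f g'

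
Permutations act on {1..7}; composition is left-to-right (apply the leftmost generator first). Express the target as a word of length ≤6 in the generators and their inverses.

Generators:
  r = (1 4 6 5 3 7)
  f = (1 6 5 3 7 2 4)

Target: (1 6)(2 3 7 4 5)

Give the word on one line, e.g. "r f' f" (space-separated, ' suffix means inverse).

r' r' f' r'

  after r': (1 7 3 5 6 4)
  after r': (1 3 6)(4 7 5)
  after f': (1 5 2 7 6 4 3)
  after r': (1 6)(2 3 7 4 5)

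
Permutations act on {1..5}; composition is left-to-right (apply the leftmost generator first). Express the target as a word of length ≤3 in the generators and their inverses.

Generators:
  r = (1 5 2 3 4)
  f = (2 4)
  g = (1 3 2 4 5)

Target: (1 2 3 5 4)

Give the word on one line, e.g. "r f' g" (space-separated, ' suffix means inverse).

  after g: (1 3 2 4 5)
  after r': (1 2 3 5 4)

g r'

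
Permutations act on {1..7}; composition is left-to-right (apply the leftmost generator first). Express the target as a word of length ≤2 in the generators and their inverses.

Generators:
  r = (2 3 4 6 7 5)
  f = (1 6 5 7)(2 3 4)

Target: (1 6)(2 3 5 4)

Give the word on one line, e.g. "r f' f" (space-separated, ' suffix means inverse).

f' r'

  after f': (1 7 5 6)(2 4 3)
  after r': (1 6)(2 3 5 4)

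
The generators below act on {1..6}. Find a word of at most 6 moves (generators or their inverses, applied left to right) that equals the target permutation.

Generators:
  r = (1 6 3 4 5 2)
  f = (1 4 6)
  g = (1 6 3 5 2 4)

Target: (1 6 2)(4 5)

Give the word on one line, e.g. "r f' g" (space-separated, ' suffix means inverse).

  after r': (1 2 5 4 3 6)
  after f': (1 2 5)(3 4)
  after f': (1 2 5 6 4 3)
  after r: (3 6 5)
  after r: (1 6 2)(4 5)

r' f' f' r r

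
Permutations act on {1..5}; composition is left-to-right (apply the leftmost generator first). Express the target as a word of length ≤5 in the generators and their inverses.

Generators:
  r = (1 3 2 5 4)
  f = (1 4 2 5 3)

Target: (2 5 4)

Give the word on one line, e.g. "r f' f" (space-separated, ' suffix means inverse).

r' f f f f

  after r': (1 4 5 2 3)
  after f: (1 2)(3 4)
  after f: (1 5 3 2 4)
  after f: (1 3 5)
  after f: (2 5 4)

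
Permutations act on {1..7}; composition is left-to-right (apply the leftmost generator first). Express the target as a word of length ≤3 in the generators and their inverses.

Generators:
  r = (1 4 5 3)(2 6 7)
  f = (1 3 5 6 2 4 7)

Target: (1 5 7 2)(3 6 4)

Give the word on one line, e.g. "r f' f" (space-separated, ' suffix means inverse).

r' f

  after r': (1 3 5 4)(2 7 6)
  after f: (1 5 7 2)(3 6 4)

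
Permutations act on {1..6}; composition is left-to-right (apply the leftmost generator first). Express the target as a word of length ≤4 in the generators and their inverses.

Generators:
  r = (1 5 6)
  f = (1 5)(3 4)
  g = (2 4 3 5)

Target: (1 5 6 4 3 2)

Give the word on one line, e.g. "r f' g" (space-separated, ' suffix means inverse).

  after r: (1 5 6)
  after f: (3 4)(5 6)
  after g': (2 5 6 3)
  after f': (1 5 6 4 3 2)

r f g' f'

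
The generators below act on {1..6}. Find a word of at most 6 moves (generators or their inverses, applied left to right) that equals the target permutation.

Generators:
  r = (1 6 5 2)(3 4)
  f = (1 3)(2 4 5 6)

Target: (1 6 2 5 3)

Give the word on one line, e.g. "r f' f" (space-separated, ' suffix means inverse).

  after r': (1 2 5 6)(3 4)
  after f': (1 6 3 2 4)
  after f': (1 5 4 3 6)
  after r': (1 6 2 5 3)

r' f' f' r'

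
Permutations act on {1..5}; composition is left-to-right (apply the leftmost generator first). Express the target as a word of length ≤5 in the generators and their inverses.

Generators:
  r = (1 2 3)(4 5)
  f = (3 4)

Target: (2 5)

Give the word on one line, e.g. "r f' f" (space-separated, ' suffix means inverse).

  after r: (1 2 3)(4 5)
  after f': (1 2 4 5 3)
  after f': (1 2 3)(4 5)
  after f': (1 2 4 5 3)
  after r': (2 5)

r f' f' f' r'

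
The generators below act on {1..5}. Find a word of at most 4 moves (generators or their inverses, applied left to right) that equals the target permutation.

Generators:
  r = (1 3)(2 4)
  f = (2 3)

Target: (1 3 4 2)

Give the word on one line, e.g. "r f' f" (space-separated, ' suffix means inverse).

f' r

  after f': (2 3)
  after r: (1 3 4 2)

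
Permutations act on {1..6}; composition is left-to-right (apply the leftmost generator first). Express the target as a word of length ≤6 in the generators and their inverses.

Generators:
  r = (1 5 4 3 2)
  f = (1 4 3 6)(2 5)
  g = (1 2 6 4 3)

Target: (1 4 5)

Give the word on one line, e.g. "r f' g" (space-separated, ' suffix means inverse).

f' r' f g' g'

  after f': (1 6 3 4)(2 5)
  after r': (1 6 4 2)(3 5)
  after f: (2 4 5 6 3)
  after g': (1 3)(2 6 4 5)
  after g': (1 4 5)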